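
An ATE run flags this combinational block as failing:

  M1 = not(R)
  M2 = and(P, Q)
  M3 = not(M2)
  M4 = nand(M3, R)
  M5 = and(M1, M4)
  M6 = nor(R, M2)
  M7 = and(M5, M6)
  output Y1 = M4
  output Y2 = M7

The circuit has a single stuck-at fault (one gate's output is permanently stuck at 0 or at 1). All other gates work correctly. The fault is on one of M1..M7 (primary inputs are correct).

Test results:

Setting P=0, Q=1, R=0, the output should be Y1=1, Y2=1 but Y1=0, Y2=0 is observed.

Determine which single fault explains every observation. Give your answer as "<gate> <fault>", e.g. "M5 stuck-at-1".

Fault-free values for test 1 (P=0, Q=1, R=0): M1=1, M2=0, M3=1, M4=1, M5=1, M6=1, M7=1, giving Y1=1, Y2=1. Observed Y1=0, Y2=0.
Test 1: faults giving observed Y1=0, Y2=0 are {M4 stuck-at-0}.
Only M4 stuck-at-0 is consistent with every test.

M4 stuck-at-0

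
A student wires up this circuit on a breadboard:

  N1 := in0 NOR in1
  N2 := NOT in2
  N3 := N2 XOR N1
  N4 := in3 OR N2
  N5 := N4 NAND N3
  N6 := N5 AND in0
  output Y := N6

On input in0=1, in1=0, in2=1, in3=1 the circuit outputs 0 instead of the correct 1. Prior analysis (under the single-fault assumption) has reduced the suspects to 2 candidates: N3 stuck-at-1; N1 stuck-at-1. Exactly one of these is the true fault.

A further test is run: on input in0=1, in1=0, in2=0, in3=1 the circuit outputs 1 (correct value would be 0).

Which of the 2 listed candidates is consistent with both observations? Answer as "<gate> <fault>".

Evaluate each candidate on input in0=1, in1=0, in2=0, in3=1:
  N3 stuck-at-1: N1=0, N2=1, N3=1 [stuck-at-1], N4=1, N5=0, N6=0 → 0 — eliminated
  N1 stuck-at-1: N1=1 [stuck-at-1], N2=1, N3=0, N4=1, N5=1, N6=1 → 1 — matches
Only N1 stuck-at-1 reproduces the observed 1.

N1 stuck-at-1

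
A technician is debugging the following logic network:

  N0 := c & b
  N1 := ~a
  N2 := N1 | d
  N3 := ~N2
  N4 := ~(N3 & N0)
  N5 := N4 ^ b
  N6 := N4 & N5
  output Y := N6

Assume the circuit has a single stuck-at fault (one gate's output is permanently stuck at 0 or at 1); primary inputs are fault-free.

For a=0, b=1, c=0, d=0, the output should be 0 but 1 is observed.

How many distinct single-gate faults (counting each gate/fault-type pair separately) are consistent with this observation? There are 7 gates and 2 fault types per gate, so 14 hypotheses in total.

2

Fault-free: N0=0, N1=1, N2=1, N3=0, N4=1, N5=0, N6=0 → 0. Observed 1.
  N0 stuck-at-0: output 0 ✗
  N0 stuck-at-1: output 0 ✗
  N1 stuck-at-0: output 0 ✗
  N1 stuck-at-1: output 0 ✗
  N2 stuck-at-0: output 0 ✗
  N2 stuck-at-1: output 0 ✗
  N3 stuck-at-0: output 0 ✗
  N3 stuck-at-1: output 0 ✗
  N4 stuck-at-0: output 0 ✗
  N4 stuck-at-1: output 0 ✗
  N5 stuck-at-0: output 0 ✗
  N5 stuck-at-1: output 1 ✓
  N6 stuck-at-0: output 0 ✗
  N6 stuck-at-1: output 1 ✓
Consistent faults: {N5 stuck-at-1, N6 stuck-at-1} — 2 in all.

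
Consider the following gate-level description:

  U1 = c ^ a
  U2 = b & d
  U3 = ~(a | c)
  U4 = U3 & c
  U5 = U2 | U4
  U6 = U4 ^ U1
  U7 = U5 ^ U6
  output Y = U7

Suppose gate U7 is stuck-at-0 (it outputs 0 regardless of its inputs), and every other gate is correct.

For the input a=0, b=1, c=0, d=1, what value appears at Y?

0

Propagate with U7 forced: U1=0, U2=1, U3=1, U4=0, U5=1, U6=0, U7=0 [stuck-at-0].
So Y = 0. (Without the fault it would be 1.)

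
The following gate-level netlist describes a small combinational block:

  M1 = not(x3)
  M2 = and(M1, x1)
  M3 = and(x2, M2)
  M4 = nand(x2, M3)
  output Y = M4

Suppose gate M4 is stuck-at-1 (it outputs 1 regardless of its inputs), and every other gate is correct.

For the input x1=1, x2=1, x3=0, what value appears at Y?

Propagate with M4 forced: M1=1, M2=1, M3=1, M4=1 [stuck-at-1].
So Y = 1. (Without the fault it would be 0.)

1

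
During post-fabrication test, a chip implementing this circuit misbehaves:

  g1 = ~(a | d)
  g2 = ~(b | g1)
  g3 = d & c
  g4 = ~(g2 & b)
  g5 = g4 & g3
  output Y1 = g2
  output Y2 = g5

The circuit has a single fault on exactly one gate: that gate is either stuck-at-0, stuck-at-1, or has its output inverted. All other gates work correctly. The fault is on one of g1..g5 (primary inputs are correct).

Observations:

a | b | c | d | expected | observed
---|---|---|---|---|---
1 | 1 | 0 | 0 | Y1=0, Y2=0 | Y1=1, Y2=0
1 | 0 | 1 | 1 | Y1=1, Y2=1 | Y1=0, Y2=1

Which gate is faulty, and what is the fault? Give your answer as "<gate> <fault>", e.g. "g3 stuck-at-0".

g2 inverted output

Fault-free values for test 1 (a=1, b=1, c=0, d=0): g1=0, g2=0, g3=0, g4=1, g5=0, giving Y1=0, Y2=0. Observed Y1=1, Y2=0.
Test 1: faults giving observed Y1=1, Y2=0 are {g2 stuck-at-1, g2 inverted output}.
Test 2 (a=1, b=0, c=1, d=1): fault-free g1=0, g2=1, g3=1, g4=1, g5=1 → Y1=1, Y2=1; observed Y1=0, Y2=1. Eliminates g2 stuck-at-1.
Only g2 inverted output is consistent with every test.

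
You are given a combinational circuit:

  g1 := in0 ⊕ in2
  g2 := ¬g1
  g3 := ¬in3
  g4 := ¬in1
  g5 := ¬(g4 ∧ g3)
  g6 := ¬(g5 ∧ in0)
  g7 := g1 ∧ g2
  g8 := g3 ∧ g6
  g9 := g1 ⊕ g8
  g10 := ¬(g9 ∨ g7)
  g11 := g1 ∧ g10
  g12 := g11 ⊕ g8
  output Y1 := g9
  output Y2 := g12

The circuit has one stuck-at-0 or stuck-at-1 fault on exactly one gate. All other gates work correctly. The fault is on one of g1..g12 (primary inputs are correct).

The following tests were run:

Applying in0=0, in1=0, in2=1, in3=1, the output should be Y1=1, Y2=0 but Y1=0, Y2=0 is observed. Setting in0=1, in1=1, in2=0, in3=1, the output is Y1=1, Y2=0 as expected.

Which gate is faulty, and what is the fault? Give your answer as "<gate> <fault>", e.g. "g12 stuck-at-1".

Fault-free values for test 1 (in0=0, in1=0, in2=1, in3=1): g1=1, g2=0, g3=0, g4=1, g5=1, g6=1, g7=0, g8=0, g9=1, g10=0, g11=0, g12=0, giving Y1=1, Y2=0. Observed Y1=0, Y2=0.
Test 1: faults giving observed Y1=0, Y2=0 are {g1 stuck-at-0, g3 stuck-at-1, g8 stuck-at-1}.
Test 2 (in0=1, in1=1, in2=0, in3=1): fault-free g1=1, g2=0, g3=0, g4=0, g5=1, g6=0, g7=0, g8=0, g9=1, g10=0, g11=0, g12=0 → Y1=1, Y2=0; observed Y1=1, Y2=0. Eliminates g1 stuck-at-0, g8 stuck-at-1.
Only g3 stuck-at-1 is consistent with every test.

g3 stuck-at-1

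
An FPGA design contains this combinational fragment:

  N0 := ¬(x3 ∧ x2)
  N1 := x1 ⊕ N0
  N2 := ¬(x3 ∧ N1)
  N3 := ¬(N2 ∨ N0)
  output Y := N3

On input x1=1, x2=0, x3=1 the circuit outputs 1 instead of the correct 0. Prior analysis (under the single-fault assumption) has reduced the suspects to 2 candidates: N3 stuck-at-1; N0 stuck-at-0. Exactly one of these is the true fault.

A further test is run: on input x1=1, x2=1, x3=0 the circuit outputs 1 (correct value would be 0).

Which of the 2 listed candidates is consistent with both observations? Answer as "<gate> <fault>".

N3 stuck-at-1

Evaluate each candidate on input x1=1, x2=1, x3=0:
  N3 stuck-at-1: N0=1, N1=0, N2=1, N3=1 [stuck-at-1] → 1 — matches
  N0 stuck-at-0: N0=0 [stuck-at-0], N1=1, N2=1, N3=0 → 0 — eliminated
Only N3 stuck-at-1 reproduces the observed 1.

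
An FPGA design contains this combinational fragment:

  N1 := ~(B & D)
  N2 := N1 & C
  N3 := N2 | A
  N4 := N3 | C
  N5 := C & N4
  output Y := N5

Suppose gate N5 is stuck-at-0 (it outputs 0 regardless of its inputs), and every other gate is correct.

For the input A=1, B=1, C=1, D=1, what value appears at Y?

Propagate with N5 forced: N1=0, N2=0, N3=1, N4=1, N5=0 [stuck-at-0].
So Y = 0. (Without the fault it would be 1.)

0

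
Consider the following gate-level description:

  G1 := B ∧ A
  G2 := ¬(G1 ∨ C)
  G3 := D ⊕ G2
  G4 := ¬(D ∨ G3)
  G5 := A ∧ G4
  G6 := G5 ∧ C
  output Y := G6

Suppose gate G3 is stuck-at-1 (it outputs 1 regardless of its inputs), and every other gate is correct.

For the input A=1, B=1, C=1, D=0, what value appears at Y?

Propagate with G3 forced: G1=1, G2=0, G3=1 [stuck-at-1], G4=0, G5=0, G6=0.
So Y = 0. (Without the fault it would be 1.)

0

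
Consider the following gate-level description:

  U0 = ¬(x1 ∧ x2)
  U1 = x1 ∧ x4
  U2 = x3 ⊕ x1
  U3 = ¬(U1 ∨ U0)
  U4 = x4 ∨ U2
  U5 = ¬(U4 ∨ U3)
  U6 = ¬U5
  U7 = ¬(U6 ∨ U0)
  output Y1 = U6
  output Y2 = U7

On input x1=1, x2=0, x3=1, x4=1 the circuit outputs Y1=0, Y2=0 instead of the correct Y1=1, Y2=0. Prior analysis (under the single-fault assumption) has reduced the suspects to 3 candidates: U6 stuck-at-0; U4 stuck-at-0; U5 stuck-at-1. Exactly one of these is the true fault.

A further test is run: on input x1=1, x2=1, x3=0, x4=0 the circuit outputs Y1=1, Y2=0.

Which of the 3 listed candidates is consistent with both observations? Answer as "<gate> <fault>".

U4 stuck-at-0

Evaluate each candidate on input x1=1, x2=1, x3=0, x4=0:
  U6 stuck-at-0: U0=0, U1=0, U2=1, U3=1, U4=1, U5=0, U6=0 [stuck-at-0], U7=1 → Y1=0, Y2=1 — eliminated
  U4 stuck-at-0: U0=0, U1=0, U2=1, U3=1, U4=0 [stuck-at-0], U5=0, U6=1, U7=0 → Y1=1, Y2=0 — matches
  U5 stuck-at-1: U0=0, U1=0, U2=1, U3=1, U4=1, U5=1 [stuck-at-1], U6=0, U7=1 → Y1=0, Y2=1 — eliminated
Only U4 stuck-at-0 reproduces the observed Y1=1, Y2=0.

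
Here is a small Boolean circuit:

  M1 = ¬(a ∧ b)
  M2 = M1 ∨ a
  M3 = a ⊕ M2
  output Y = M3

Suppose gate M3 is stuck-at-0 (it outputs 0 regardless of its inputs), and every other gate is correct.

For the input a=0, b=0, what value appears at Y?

Propagate with M3 forced: M1=1, M2=1, M3=0 [stuck-at-0].
So Y = 0. (Without the fault it would be 1.)

0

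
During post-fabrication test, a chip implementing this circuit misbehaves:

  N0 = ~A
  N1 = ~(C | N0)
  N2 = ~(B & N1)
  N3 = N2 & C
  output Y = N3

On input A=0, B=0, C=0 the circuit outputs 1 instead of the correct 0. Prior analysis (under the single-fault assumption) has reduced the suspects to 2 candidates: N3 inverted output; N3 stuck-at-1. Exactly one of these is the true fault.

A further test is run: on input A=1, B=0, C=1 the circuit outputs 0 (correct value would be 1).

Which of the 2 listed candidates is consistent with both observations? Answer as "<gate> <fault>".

N3 inverted output

Evaluate each candidate on input A=1, B=0, C=1:
  N3 inverted output: N0=0, N1=0, N2=1, N3=0 [inverted output] → 0 — matches
  N3 stuck-at-1: N0=0, N1=0, N2=1, N3=1 [stuck-at-1] → 1 — eliminated
Only N3 inverted output reproduces the observed 0.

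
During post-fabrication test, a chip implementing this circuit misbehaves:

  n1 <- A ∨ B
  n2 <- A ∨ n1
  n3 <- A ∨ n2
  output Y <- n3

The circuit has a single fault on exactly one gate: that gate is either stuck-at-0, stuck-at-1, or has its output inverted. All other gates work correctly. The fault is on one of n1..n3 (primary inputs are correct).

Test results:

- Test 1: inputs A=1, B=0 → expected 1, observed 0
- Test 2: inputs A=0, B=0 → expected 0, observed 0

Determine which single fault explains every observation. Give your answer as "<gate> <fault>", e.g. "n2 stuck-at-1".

Fault-free values for test 1 (A=1, B=0): n1=1, n2=1, n3=1, giving Y=1. Observed 0.
Test 1: faults giving observed 0 are {n3 stuck-at-0, n3 inverted output}.
Test 2 (A=0, B=0): fault-free n1=0, n2=0, n3=0 → 0; observed 0. Eliminates n3 inverted output.
Only n3 stuck-at-0 is consistent with every test.

n3 stuck-at-0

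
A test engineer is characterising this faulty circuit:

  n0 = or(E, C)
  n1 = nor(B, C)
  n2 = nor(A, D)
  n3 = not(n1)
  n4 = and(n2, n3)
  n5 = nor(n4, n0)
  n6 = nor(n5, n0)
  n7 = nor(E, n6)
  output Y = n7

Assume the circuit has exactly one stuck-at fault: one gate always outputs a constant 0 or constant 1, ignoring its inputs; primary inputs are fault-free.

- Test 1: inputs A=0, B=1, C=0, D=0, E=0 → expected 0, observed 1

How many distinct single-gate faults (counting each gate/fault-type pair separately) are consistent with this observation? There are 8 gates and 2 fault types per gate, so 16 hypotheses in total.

8

Fault-free: n0=0, n1=0, n2=1, n3=1, n4=1, n5=0, n6=1, n7=0 → 0. Observed 1.
  n0: stuck-at-1 ✓; others ✗
  n1: stuck-at-1 ✓; others ✗
  n2: stuck-at-0 ✓; others ✗
  n3: stuck-at-0 ✓; others ✗
  n4: stuck-at-0 ✓; others ✗
  n5: stuck-at-1 ✓; others ✗
  n6: stuck-at-0 ✓; others ✗
  n7: stuck-at-1 ✓; others ✗
Consistent faults: {n0 stuck-at-1, n1 stuck-at-1, n2 stuck-at-0, n3 stuck-at-0, n4 stuck-at-0, n5 stuck-at-1, n6 stuck-at-0, n7 stuck-at-1} — 8 in all.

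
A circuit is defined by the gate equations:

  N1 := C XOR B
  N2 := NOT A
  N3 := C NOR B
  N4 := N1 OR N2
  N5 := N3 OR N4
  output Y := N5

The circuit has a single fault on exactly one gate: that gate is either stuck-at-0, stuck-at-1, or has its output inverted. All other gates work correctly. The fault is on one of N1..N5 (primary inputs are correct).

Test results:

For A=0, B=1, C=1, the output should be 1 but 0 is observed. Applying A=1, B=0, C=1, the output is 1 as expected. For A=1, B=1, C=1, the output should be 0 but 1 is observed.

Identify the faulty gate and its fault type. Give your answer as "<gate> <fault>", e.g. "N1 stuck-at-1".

Fault-free values for test 1 (A=0, B=1, C=1): N1=0, N2=1, N3=0, N4=1, N5=1, giving Y=1. Observed 0.
Test 1: faults giving observed 0 are {N2 stuck-at-0, N2 inverted output, N4 stuck-at-0, N4 inverted output, N5 stuck-at-0, N5 inverted output}.
Test 2 (A=1, B=0, C=1): fault-free N1=1, N2=0, N3=0, N4=1, N5=1 → 1; observed 1. Eliminates N4 stuck-at-0, N4 inverted output, N5 stuck-at-0, N5 inverted output.
Test 3 (A=1, B=1, C=1): fault-free N1=0, N2=0, N3=0, N4=0, N5=0 → 0; observed 1. Eliminates N2 stuck-at-0.
Only N2 inverted output is consistent with every test.

N2 inverted output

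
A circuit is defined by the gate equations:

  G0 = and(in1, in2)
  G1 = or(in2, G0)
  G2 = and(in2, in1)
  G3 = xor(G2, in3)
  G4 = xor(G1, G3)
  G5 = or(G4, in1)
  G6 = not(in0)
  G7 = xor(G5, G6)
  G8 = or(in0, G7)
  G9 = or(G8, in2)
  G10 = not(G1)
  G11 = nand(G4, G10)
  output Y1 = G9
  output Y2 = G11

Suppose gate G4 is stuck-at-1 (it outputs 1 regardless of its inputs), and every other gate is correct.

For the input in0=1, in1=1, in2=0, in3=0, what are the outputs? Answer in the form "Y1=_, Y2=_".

Y1=1, Y2=0

Propagate with G4 forced: G0=0, G1=0, G2=0, G3=0, G4=1 [stuck-at-1], G5=1, G6=0, G7=1, G8=1, G9=1, G10=1, G11=0.
So the outputs are Y1=1, Y2=0. (Without the fault they would be Y1=1, Y2=1.)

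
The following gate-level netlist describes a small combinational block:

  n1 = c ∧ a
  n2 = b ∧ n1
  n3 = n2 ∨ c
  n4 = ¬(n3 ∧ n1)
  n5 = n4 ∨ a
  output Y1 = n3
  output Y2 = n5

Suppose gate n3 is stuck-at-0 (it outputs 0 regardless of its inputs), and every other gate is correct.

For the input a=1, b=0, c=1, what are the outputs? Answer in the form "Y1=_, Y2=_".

Y1=0, Y2=1

Propagate with n3 forced: n1=1, n2=0, n3=0 [stuck-at-0], n4=1, n5=1.
So the outputs are Y1=0, Y2=1. (Without the fault they would be Y1=1, Y2=1.)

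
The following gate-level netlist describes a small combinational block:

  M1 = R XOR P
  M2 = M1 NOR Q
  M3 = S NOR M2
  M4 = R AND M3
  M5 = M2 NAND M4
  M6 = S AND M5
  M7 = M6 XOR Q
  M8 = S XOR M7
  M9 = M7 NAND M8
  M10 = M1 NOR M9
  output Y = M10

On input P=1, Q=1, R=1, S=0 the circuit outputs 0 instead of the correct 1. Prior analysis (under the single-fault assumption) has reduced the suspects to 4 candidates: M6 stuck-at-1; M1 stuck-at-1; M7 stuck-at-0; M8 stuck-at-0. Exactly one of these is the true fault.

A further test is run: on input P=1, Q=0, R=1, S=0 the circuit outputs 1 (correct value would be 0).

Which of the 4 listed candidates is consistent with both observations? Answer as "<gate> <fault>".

Evaluate each candidate on input P=1, Q=0, R=1, S=0:
  M6 stuck-at-1: M1=0, M2=1, M3=0, M4=0, M5=1, M6=1 [stuck-at-1], M7=1, M8=1, M9=0, M10=1 → 1 — matches
  M1 stuck-at-1: M1=1 [stuck-at-1], M2=0, M3=1, M4=1, M5=1, M6=0, M7=0, M8=0, M9=1, M10=0 → 0 — eliminated
  M7 stuck-at-0: M1=0, M2=1, M3=0, M4=0, M5=1, M6=0, M7=0 [stuck-at-0], M8=0, M9=1, M10=0 → 0 — eliminated
  M8 stuck-at-0: M1=0, M2=1, M3=0, M4=0, M5=1, M6=0, M7=0, M8=0 [stuck-at-0], M9=1, M10=0 → 0 — eliminated
Only M6 stuck-at-1 reproduces the observed 1.

M6 stuck-at-1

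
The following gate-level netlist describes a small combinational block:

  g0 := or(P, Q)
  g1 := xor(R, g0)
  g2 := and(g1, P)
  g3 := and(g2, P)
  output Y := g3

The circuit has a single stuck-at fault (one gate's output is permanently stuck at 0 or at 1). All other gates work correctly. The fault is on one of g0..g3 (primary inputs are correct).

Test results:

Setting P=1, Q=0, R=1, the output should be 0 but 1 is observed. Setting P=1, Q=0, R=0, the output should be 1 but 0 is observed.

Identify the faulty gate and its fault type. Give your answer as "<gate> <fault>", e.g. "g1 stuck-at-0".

Fault-free values for test 1 (P=1, Q=0, R=1): g0=1, g1=0, g2=0, g3=0, giving Y=0. Observed 1.
Test 1: faults giving observed 1 are {g0 stuck-at-0, g1 stuck-at-1, g2 stuck-at-1, g3 stuck-at-1}.
Test 2 (P=1, Q=0, R=0): fault-free g0=1, g1=1, g2=1, g3=1 → 1; observed 0. Eliminates g1 stuck-at-1, g2 stuck-at-1, g3 stuck-at-1.
Only g0 stuck-at-0 is consistent with every test.

g0 stuck-at-0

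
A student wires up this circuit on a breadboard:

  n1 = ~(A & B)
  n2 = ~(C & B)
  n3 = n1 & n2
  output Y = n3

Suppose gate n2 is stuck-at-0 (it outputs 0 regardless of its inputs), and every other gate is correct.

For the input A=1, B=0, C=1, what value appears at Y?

0

Propagate with n2 forced: n1=1, n2=0 [stuck-at-0], n3=0.
So Y = 0. (Without the fault it would be 1.)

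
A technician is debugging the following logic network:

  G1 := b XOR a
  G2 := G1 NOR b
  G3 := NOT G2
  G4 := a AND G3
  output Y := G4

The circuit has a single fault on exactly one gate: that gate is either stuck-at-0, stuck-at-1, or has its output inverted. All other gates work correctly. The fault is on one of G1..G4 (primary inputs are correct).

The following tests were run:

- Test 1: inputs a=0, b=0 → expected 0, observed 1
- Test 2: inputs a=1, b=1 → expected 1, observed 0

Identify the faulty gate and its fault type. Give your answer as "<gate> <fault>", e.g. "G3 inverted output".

G4 inverted output

Fault-free values for test 1 (a=0, b=0): G1=0, G2=1, G3=0, G4=0, giving Y=0. Observed 1.
Test 1: faults giving observed 1 are {G4 stuck-at-1, G4 inverted output}.
Test 2 (a=1, b=1): fault-free G1=0, G2=0, G3=1, G4=1 → 1; observed 0. Eliminates G4 stuck-at-1.
Only G4 inverted output is consistent with every test.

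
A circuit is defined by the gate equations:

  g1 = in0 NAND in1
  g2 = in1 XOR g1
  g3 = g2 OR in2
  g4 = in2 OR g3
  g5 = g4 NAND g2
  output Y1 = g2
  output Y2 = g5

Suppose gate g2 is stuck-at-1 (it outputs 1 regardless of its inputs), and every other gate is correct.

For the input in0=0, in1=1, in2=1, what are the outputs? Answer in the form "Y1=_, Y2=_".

Propagate with g2 forced: g1=1, g2=1 [stuck-at-1], g3=1, g4=1, g5=0.
So the outputs are Y1=1, Y2=0. (Without the fault they would be Y1=0, Y2=1.)

Y1=1, Y2=0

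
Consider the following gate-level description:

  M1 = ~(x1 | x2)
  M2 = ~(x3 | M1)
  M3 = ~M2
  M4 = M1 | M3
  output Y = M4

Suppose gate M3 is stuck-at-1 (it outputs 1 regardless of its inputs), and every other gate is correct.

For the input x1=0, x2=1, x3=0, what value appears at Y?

1

Propagate with M3 forced: M1=0, M2=1, M3=1 [stuck-at-1], M4=1.
So Y = 1. (Without the fault it would be 0.)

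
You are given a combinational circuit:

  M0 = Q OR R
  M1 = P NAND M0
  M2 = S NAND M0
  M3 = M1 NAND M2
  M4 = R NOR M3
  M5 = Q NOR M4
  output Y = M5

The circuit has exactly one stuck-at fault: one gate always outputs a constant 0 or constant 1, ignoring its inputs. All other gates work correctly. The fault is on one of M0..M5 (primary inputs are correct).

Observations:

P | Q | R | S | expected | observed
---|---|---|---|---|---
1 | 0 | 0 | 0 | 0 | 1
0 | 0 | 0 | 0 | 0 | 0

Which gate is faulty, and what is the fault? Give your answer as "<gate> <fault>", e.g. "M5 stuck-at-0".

Fault-free values for test 1 (P=1, Q=0, R=0, S=0): M0=0, M1=1, M2=1, M3=0, M4=1, M5=0, giving Y=0. Observed 1.
Test 1: faults giving observed 1 are {M0 stuck-at-1, M1 stuck-at-0, M2 stuck-at-0, M3 stuck-at-1, M4 stuck-at-0, M5 stuck-at-1}.
Test 2 (P=0, Q=0, R=0, S=0): fault-free M0=0, M1=1, M2=1, M3=0, M4=1, M5=0 → 0; observed 0. Eliminates M1 stuck-at-0, M2 stuck-at-0, M3 stuck-at-1, M4 stuck-at-0, M5 stuck-at-1.
Only M0 stuck-at-1 is consistent with every test.

M0 stuck-at-1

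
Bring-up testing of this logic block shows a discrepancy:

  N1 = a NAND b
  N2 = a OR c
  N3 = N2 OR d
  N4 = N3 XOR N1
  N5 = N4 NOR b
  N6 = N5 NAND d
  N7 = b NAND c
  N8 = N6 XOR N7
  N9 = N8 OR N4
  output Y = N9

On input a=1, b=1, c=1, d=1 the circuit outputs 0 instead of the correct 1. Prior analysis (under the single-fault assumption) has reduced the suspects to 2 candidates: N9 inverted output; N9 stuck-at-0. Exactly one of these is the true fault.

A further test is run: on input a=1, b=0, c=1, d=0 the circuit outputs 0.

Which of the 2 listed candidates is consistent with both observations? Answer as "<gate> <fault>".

Evaluate each candidate on input a=1, b=0, c=1, d=0:
  N9 inverted output: N1=1, N2=1, N3=1, N4=0, N5=1, N6=1, N7=1, N8=0, N9=1 [inverted output] → 1 — eliminated
  N9 stuck-at-0: N1=1, N2=1, N3=1, N4=0, N5=1, N6=1, N7=1, N8=0, N9=0 [stuck-at-0] → 0 — matches
Only N9 stuck-at-0 reproduces the observed 0.

N9 stuck-at-0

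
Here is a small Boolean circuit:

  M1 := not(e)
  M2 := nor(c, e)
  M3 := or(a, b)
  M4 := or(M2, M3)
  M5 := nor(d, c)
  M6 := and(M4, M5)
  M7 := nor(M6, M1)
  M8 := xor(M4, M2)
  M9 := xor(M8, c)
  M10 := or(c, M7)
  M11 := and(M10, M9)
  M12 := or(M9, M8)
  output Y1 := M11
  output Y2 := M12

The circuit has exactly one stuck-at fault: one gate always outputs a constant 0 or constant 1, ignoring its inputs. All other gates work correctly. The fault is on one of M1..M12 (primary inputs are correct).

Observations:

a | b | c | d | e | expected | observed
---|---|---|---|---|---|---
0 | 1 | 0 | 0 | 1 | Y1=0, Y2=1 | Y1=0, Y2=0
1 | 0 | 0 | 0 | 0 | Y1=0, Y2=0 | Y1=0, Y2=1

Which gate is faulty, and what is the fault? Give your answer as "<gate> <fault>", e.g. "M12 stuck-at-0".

M4 stuck-at-0

Fault-free values for test 1 (a=0, b=1, c=0, d=0, e=1): M1=0, M2=0, M3=1, M4=1, M5=1, M6=1, M7=0, M8=1, M9=1, M10=0, M11=0, M12=1, giving Y1=0, Y2=1. Observed Y1=0, Y2=0.
Test 1: faults giving observed Y1=0, Y2=0 are {M2 stuck-at-1, M3 stuck-at-0, M4 stuck-at-0, M8 stuck-at-0, M12 stuck-at-0}.
Test 2 (a=1, b=0, c=0, d=0, e=0): fault-free M1=1, M2=1, M3=1, M4=1, M5=1, M6=1, M7=0, M8=0, M9=0, M10=0, M11=0, M12=0 → Y1=0, Y2=0; observed Y1=0, Y2=1. Eliminates M2 stuck-at-1, M3 stuck-at-0, M8 stuck-at-0, M12 stuck-at-0.
Only M4 stuck-at-0 is consistent with every test.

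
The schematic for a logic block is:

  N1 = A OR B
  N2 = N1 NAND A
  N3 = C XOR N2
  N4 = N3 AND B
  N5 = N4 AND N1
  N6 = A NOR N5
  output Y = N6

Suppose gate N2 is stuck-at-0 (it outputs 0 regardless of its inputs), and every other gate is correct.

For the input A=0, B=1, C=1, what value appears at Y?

Propagate with N2 forced: N1=1, N2=0 [stuck-at-0], N3=1, N4=1, N5=1, N6=0.
So Y = 0. (Without the fault it would be 1.)

0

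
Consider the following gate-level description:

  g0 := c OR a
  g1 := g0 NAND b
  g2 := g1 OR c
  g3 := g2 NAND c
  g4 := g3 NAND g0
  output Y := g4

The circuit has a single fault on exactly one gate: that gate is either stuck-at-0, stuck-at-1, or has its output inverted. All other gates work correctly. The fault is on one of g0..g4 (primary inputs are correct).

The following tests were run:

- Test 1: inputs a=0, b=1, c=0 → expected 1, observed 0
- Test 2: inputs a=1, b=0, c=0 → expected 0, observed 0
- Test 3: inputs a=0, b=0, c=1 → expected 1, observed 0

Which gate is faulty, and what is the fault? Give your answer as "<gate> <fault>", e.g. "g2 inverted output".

Fault-free values for test 1 (a=0, b=1, c=0): g0=0, g1=1, g2=1, g3=1, g4=1, giving Y=1. Observed 0.
Test 1: faults giving observed 0 are {g0 stuck-at-1, g0 inverted output, g4 stuck-at-0, g4 inverted output}.
Test 2 (a=1, b=0, c=0): fault-free g0=1, g1=1, g2=1, g3=1, g4=0 → 0; observed 0. Eliminates g0 inverted output, g4 inverted output.
Test 3 (a=0, b=0, c=1): fault-free g0=1, g1=1, g2=1, g3=0, g4=1 → 1; observed 0. Eliminates g0 stuck-at-1.
Only g4 stuck-at-0 is consistent with every test.

g4 stuck-at-0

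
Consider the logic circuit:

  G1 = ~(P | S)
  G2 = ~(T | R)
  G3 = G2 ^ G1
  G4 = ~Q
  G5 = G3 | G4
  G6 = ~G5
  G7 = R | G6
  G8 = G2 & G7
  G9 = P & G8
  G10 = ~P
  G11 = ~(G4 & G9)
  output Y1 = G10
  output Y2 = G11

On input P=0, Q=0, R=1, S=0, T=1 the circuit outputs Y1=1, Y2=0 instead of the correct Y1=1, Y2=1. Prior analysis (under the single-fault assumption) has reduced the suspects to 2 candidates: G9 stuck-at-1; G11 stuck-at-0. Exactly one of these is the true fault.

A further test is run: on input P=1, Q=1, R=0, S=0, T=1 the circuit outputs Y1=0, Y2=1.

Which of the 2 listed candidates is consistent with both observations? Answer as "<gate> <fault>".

G9 stuck-at-1

Evaluate each candidate on input P=1, Q=1, R=0, S=0, T=1:
  G9 stuck-at-1: G1=0, G2=0, G3=0, G4=0, G5=0, G6=1, G7=1, G8=0, G9=1 [stuck-at-1], G10=0, G11=1 → Y1=0, Y2=1 — matches
  G11 stuck-at-0: G1=0, G2=0, G3=0, G4=0, G5=0, G6=1, G7=1, G8=0, G9=0, G10=0, G11=0 [stuck-at-0] → Y1=0, Y2=0 — eliminated
Only G9 stuck-at-1 reproduces the observed Y1=0, Y2=1.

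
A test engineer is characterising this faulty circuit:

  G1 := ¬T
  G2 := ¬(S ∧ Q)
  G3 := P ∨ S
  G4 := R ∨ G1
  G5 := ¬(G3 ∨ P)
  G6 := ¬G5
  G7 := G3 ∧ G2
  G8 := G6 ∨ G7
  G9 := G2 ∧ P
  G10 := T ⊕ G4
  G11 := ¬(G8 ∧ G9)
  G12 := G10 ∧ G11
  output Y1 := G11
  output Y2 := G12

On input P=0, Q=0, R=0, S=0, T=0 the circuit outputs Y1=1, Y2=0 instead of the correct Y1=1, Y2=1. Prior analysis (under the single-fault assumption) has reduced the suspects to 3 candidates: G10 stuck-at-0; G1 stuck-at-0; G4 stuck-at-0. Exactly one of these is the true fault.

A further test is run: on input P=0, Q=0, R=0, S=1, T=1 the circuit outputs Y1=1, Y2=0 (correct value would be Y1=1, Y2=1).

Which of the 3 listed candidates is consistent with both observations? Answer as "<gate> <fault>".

Evaluate each candidate on input P=0, Q=0, R=0, S=1, T=1:
  G10 stuck-at-0: G1=0, G2=1, G3=1, G4=0, G5=0, G6=1, G7=1, G8=1, G9=0, G10=0 [stuck-at-0], G11=1, G12=0 → Y1=1, Y2=0 — matches
  G1 stuck-at-0: G1=0 [stuck-at-0], G2=1, G3=1, G4=0, G5=0, G6=1, G7=1, G8=1, G9=0, G10=1, G11=1, G12=1 → Y1=1, Y2=1 — eliminated
  G4 stuck-at-0: G1=0, G2=1, G3=1, G4=0 [stuck-at-0], G5=0, G6=1, G7=1, G8=1, G9=0, G10=1, G11=1, G12=1 → Y1=1, Y2=1 — eliminated
Only G10 stuck-at-0 reproduces the observed Y1=1, Y2=0.

G10 stuck-at-0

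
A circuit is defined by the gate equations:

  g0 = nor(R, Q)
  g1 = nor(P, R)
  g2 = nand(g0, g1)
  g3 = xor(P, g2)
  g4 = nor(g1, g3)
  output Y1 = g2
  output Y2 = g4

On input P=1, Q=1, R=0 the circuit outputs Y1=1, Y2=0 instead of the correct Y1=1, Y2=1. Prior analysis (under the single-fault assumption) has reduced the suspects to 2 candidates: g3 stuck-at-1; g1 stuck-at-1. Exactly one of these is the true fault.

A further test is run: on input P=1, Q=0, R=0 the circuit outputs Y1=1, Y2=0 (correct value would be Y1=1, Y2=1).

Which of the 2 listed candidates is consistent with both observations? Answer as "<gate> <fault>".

Evaluate each candidate on input P=1, Q=0, R=0:
  g3 stuck-at-1: g0=1, g1=0, g2=1, g3=1 [stuck-at-1], g4=0 → Y1=1, Y2=0 — matches
  g1 stuck-at-1: g0=1, g1=1 [stuck-at-1], g2=0, g3=1, g4=0 → Y1=0, Y2=0 — eliminated
Only g3 stuck-at-1 reproduces the observed Y1=1, Y2=0.

g3 stuck-at-1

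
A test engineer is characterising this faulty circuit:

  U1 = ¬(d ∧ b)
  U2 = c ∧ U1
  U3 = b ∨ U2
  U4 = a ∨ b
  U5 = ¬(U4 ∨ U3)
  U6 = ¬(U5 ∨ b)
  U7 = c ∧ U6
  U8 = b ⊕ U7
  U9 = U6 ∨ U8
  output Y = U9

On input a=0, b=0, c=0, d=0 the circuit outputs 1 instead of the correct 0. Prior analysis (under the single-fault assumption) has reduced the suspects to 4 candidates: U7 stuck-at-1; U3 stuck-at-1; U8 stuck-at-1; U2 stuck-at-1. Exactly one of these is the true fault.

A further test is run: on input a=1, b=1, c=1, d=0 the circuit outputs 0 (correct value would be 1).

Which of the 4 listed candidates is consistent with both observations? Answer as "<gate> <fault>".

Evaluate each candidate on input a=1, b=1, c=1, d=0:
  U7 stuck-at-1: U1=1, U2=1, U3=1, U4=1, U5=0, U6=0, U7=1 [stuck-at-1], U8=0, U9=0 → 0 — matches
  U3 stuck-at-1: U1=1, U2=1, U3=1 [stuck-at-1], U4=1, U5=0, U6=0, U7=0, U8=1, U9=1 → 1 — eliminated
  U8 stuck-at-1: U1=1, U2=1, U3=1, U4=1, U5=0, U6=0, U7=0, U8=1 [stuck-at-1], U9=1 → 1 — eliminated
  U2 stuck-at-1: U1=1, U2=1 [stuck-at-1], U3=1, U4=1, U5=0, U6=0, U7=0, U8=1, U9=1 → 1 — eliminated
Only U7 stuck-at-1 reproduces the observed 0.

U7 stuck-at-1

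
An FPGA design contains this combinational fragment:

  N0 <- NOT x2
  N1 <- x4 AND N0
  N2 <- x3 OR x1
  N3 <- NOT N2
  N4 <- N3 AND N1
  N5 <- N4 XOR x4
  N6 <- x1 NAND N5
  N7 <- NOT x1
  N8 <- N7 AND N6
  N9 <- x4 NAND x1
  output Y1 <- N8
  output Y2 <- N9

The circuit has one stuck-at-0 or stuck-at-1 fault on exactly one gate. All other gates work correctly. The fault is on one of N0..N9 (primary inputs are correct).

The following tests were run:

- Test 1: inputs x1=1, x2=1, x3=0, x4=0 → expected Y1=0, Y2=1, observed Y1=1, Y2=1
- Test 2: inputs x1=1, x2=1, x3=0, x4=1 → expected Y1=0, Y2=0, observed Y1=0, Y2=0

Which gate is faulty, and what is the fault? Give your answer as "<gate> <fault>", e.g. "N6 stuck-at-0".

N7 stuck-at-1

Fault-free values for test 1 (x1=1, x2=1, x3=0, x4=0): N0=0, N1=0, N2=1, N3=0, N4=0, N5=0, N6=1, N7=0, N8=0, N9=1, giving Y1=0, Y2=1. Observed Y1=1, Y2=1.
Test 1: faults giving observed Y1=1, Y2=1 are {N7 stuck-at-1, N8 stuck-at-1}.
Test 2 (x1=1, x2=1, x3=0, x4=1): fault-free N0=0, N1=0, N2=1, N3=0, N4=0, N5=1, N6=0, N7=0, N8=0, N9=0 → Y1=0, Y2=0; observed Y1=0, Y2=0. Eliminates N8 stuck-at-1.
Only N7 stuck-at-1 is consistent with every test.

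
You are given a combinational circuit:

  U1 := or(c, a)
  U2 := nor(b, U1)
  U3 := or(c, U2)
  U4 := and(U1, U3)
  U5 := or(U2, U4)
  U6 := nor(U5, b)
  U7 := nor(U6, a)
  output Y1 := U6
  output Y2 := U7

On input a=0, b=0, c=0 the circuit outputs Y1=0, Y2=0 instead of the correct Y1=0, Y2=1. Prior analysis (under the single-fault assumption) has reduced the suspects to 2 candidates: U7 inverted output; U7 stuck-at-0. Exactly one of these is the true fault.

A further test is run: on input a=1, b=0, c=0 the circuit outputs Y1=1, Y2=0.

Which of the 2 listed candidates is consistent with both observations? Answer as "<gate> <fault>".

U7 stuck-at-0

Evaluate each candidate on input a=1, b=0, c=0:
  U7 inverted output: U1=1, U2=0, U3=0, U4=0, U5=0, U6=1, U7=1 [inverted output] → Y1=1, Y2=1 — eliminated
  U7 stuck-at-0: U1=1, U2=0, U3=0, U4=0, U5=0, U6=1, U7=0 [stuck-at-0] → Y1=1, Y2=0 — matches
Only U7 stuck-at-0 reproduces the observed Y1=1, Y2=0.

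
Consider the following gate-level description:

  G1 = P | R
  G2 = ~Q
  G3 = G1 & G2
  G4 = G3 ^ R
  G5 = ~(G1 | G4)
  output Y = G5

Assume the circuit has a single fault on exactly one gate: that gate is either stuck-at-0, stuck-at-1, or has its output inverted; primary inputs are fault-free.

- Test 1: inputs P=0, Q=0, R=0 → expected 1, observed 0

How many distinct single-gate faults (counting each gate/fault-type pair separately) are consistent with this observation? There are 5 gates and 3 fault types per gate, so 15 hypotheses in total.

8

Fault-free: G1=0, G2=1, G3=0, G4=0, G5=1 → 1. Observed 0.
  G1: stuck-at-1, inverted output ✓; others ✗
  G2: none of the 3 fault types match ✗
  G3: stuck-at-1, inverted output ✓; others ✗
  G4: stuck-at-1, inverted output ✓; others ✗
  G5: stuck-at-0, inverted output ✓; others ✗
Consistent faults: {G1 stuck-at-1, G1 inverted output, G3 stuck-at-1, G3 inverted output, G4 stuck-at-1, G4 inverted output, G5 stuck-at-0, G5 inverted output} — 8 in all.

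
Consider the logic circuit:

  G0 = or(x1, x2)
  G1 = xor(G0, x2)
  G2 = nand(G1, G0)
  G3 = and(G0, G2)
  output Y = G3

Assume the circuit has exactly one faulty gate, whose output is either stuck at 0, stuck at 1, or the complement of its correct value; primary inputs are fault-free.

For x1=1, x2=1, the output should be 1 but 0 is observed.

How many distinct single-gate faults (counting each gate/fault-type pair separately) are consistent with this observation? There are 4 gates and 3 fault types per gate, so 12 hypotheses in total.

Fault-free: G0=1, G1=0, G2=1, G3=1 → 1. Observed 0.
  G0 stuck-at-0: output 0 ✓
  G0 stuck-at-1: output 1 ✗
  G0 inverted output: output 0 ✓
  G1 stuck-at-0: output 1 ✗
  G1 stuck-at-1: output 0 ✓
  G1 inverted output: output 0 ✓
  G2 stuck-at-0: output 0 ✓
  G2 stuck-at-1: output 1 ✗
  G2 inverted output: output 0 ✓
  G3 stuck-at-0: output 0 ✓
  G3 stuck-at-1: output 1 ✗
  G3 inverted output: output 0 ✓
Consistent faults: {G0 stuck-at-0, G0 inverted output, G1 stuck-at-1, G1 inverted output, G2 stuck-at-0, G2 inverted output, G3 stuck-at-0, G3 inverted output} — 8 in all.

8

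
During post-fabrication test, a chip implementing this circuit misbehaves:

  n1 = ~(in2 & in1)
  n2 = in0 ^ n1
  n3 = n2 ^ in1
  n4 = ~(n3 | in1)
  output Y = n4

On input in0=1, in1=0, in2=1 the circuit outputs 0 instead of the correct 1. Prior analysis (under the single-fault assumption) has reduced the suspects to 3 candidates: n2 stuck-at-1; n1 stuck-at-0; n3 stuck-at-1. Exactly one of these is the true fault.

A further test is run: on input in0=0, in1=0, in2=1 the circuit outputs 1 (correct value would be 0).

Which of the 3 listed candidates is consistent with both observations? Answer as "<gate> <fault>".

Evaluate each candidate on input in0=0, in1=0, in2=1:
  n2 stuck-at-1: n1=1, n2=1 [stuck-at-1], n3=1, n4=0 → 0 — eliminated
  n1 stuck-at-0: n1=0 [stuck-at-0], n2=0, n3=0, n4=1 → 1 — matches
  n3 stuck-at-1: n1=1, n2=1, n3=1 [stuck-at-1], n4=0 → 0 — eliminated
Only n1 stuck-at-0 reproduces the observed 1.

n1 stuck-at-0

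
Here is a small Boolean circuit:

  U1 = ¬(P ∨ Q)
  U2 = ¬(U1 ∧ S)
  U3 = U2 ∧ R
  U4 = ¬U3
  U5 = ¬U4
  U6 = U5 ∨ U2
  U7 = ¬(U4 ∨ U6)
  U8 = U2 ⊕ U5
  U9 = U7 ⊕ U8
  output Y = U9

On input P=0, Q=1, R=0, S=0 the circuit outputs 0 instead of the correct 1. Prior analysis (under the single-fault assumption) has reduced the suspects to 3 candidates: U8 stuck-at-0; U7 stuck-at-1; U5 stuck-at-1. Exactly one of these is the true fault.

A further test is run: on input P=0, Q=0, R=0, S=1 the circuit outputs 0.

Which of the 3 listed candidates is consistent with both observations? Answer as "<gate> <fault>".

Evaluate each candidate on input P=0, Q=0, R=0, S=1:
  U8 stuck-at-0: U1=1, U2=0, U3=0, U4=1, U5=0, U6=0, U7=0, U8=0 [stuck-at-0], U9=0 → 0 — matches
  U7 stuck-at-1: U1=1, U2=0, U3=0, U4=1, U5=0, U6=0, U7=1 [stuck-at-1], U8=0, U9=1 → 1 — eliminated
  U5 stuck-at-1: U1=1, U2=0, U3=0, U4=1, U5=1 [stuck-at-1], U6=1, U7=0, U8=1, U9=1 → 1 — eliminated
Only U8 stuck-at-0 reproduces the observed 0.

U8 stuck-at-0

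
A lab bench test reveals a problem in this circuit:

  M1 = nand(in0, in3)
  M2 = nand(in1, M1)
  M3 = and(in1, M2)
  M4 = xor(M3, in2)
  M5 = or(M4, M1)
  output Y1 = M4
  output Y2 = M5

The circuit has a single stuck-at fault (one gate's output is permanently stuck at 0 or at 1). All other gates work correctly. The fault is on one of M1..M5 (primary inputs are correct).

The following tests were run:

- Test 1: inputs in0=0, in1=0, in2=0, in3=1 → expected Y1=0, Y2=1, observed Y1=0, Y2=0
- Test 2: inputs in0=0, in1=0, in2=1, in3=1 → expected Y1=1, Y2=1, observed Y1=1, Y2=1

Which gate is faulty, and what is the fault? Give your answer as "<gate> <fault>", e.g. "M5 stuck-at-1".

Fault-free values for test 1 (in0=0, in1=0, in2=0, in3=1): M1=1, M2=1, M3=0, M4=0, M5=1, giving Y1=0, Y2=1. Observed Y1=0, Y2=0.
Test 1: faults giving observed Y1=0, Y2=0 are {M1 stuck-at-0, M5 stuck-at-0}.
Test 2 (in0=0, in1=0, in2=1, in3=1): fault-free M1=1, M2=1, M3=0, M4=1, M5=1 → Y1=1, Y2=1; observed Y1=1, Y2=1. Eliminates M5 stuck-at-0.
Only M1 stuck-at-0 is consistent with every test.

M1 stuck-at-0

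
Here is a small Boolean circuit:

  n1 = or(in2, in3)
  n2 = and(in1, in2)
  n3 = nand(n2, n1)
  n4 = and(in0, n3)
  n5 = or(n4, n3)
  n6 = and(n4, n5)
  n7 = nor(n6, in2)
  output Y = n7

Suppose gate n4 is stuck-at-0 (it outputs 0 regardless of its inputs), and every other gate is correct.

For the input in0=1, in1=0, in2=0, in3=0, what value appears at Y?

1

Propagate with n4 forced: n1=0, n2=0, n3=1, n4=0 [stuck-at-0], n5=1, n6=0, n7=1.
So Y = 1. (Without the fault it would be 0.)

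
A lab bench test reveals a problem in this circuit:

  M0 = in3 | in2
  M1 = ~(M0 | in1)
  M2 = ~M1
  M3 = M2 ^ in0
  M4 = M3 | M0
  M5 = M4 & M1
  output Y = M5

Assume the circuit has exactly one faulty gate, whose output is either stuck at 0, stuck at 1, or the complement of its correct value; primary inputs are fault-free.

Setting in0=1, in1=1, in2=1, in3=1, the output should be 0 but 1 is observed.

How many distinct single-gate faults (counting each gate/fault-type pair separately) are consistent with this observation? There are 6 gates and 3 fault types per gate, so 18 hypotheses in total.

Fault-free: M0=1, M1=0, M2=1, M3=0, M4=1, M5=0 → 0. Observed 1.
  M0: none of the 3 fault types match ✗
  M1: stuck-at-1, inverted output ✓; others ✗
  M2: none of the 3 fault types match ✗
  M3: none of the 3 fault types match ✗
  M4: none of the 3 fault types match ✗
  M5: stuck-at-1, inverted output ✓; others ✗
Consistent faults: {M1 stuck-at-1, M1 inverted output, M5 stuck-at-1, M5 inverted output} — 4 in all.

4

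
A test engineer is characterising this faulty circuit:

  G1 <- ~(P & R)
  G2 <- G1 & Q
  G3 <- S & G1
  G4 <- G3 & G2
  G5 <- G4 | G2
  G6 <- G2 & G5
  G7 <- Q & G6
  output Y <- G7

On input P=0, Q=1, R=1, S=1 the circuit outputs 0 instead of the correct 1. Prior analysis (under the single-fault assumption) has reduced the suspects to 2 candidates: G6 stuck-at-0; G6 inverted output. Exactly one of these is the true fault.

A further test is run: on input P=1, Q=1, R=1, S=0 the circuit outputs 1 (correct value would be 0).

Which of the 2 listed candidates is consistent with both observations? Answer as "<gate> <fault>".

Evaluate each candidate on input P=1, Q=1, R=1, S=0:
  G6 stuck-at-0: G1=0, G2=0, G3=0, G4=0, G5=0, G6=0 [stuck-at-0], G7=0 → 0 — eliminated
  G6 inverted output: G1=0, G2=0, G3=0, G4=0, G5=0, G6=1 [inverted output], G7=1 → 1 — matches
Only G6 inverted output reproduces the observed 1.

G6 inverted output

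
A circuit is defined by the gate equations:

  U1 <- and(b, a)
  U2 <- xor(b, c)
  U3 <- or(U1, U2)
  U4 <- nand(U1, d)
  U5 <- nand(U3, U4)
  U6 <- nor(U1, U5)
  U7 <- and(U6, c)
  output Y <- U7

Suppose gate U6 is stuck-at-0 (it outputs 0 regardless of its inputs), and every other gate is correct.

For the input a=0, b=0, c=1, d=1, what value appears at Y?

0

Propagate with U6 forced: U1=0, U2=1, U3=1, U4=1, U5=0, U6=0 [stuck-at-0], U7=0.
So Y = 0. (Without the fault it would be 1.)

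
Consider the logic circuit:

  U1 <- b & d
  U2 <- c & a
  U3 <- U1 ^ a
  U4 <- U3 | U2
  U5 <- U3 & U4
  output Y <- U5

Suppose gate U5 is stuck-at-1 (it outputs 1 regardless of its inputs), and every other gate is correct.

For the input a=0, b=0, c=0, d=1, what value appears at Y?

Propagate with U5 forced: U1=0, U2=0, U3=0, U4=0, U5=1 [stuck-at-1].
So Y = 1. (Without the fault it would be 0.)

1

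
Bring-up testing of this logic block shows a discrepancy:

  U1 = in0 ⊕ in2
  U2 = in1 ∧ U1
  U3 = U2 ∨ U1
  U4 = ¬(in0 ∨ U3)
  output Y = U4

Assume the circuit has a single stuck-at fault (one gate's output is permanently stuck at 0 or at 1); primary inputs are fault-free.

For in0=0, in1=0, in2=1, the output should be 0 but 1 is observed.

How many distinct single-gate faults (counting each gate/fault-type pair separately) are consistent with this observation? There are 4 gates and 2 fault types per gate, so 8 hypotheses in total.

3

Fault-free: U1=1, U2=0, U3=1, U4=0 → 0. Observed 1.
  U1 stuck-at-0: output 1 ✓
  U1 stuck-at-1: output 0 ✗
  U2 stuck-at-0: output 0 ✗
  U2 stuck-at-1: output 0 ✗
  U3 stuck-at-0: output 1 ✓
  U3 stuck-at-1: output 0 ✗
  U4 stuck-at-0: output 0 ✗
  U4 stuck-at-1: output 1 ✓
Consistent faults: {U1 stuck-at-0, U3 stuck-at-0, U4 stuck-at-1} — 3 in all.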